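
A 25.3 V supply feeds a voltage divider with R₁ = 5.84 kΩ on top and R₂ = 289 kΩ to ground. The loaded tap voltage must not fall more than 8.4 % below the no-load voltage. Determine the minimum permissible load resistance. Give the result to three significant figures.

R_L(min) ≈ 62.4 kΩ

Output resistance R_th = R₁‖R₂ = (5.84 × 289)/294.8 = 5.724 kΩ.
The fractional drop is R_th/(R_th + R_L); requiring this ≤ 0.0840 gives R_L ≥ R_th(1/0.0840 − 1) = 5.724 × 10.90 = 62.4 kΩ.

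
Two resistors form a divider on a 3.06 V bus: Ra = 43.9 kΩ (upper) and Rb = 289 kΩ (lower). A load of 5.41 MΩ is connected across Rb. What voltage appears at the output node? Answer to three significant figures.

V_out ≈ 2.64 V

The load sits in parallel with Rb: Rb‖R_L = (289 × 5410) / (289 + 5410) = 274.3 kΩ.
V_out = 3.06 × 274.3 / (43.9 + 274.3) = 3.06 × 274.3/318.2 = 2.64 V.
(Unloaded it would have been 2.66 V.)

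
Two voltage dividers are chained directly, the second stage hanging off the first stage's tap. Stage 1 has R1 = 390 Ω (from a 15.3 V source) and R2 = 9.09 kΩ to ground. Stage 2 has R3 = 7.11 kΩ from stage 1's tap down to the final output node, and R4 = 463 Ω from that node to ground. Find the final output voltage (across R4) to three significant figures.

Stage 2 presents R3+R4 = 7573 Ω as a load on stage 1's tap.
Stage 1's lower leg becomes R2‖(R3+R4) = 4131 Ω, so V_mid = 15.3 × 4131/4521 = 13.98 V.
Stage 2 is itself unloaded: V_out = V_mid × R4/(R3+R4) = 13.98 × 463/7573 = 0.855 V.

V_out ≈ 0.855 V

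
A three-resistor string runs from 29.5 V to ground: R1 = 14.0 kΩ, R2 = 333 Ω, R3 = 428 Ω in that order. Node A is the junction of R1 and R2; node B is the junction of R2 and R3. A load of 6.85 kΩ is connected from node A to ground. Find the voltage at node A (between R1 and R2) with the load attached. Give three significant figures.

Below node A the series string R2+R3 = 761.0 Ω sits in parallel with the 6850 Ω load: 684.9 Ω.
V_A = 29.5 × 684.9/(14000 + 684.9) = 1.38 V.

V ≈ 1.38 V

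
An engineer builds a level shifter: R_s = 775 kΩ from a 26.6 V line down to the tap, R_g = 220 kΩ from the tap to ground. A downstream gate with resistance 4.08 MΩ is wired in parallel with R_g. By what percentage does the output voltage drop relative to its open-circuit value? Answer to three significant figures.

The divider's output (Thévenin) resistance is R_s‖R_g = 171.4 kΩ.
Fractional drop under load = R_th/(R_th + R_L) = 171.4 / (171.4 + 4080) = 0.04031.
So the output falls by 4.03 %.

4.03 %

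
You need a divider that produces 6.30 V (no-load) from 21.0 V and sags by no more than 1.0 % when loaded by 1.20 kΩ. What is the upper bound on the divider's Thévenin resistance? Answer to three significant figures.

R_th ≤ 12.1 Ω

Loading drop = R_th/(R_th + R_L) ≤ 0.0100, so R_th ≤ R_L · ε/(1−ε) = 1.20 kΩ × 0.0100/0.9900 = 12.1 Ω.
(Any R1, R2 with R2/(R1+R2) = 0.300 and R1‖R2 ≤ 12.1 Ω will meet the spec.)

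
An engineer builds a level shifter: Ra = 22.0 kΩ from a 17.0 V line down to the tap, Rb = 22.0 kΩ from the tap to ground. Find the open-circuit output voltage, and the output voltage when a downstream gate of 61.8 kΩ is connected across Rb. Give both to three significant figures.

Unloaded: 8.50 V; loaded: 7.22 V

Open-circuit: V = 17.0 × 22.0/(22.0 + 22.0) = 8.50 V.
With the load, Rb becomes Rb‖R_L = 16.22 kΩ, so V = 17.0 × 16.22/38.22 = 7.22 V.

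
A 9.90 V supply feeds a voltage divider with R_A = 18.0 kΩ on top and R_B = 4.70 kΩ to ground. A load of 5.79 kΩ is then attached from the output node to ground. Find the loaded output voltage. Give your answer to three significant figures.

V_out ≈ 1.25 V

The load sits in parallel with R_B: R_B‖R_L = (4.70 × 5.79) / (4.70 + 5.79) = 2.594 kΩ.
V_out = 9.90 × 2.594 / (18.0 + 2.594) = 9.90 × 2.594/20.59 = 1.25 V.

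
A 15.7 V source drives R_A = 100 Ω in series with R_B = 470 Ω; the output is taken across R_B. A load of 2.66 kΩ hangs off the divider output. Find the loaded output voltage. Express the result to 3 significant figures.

V_out ≈ 12.6 V

The load sits in parallel with R_B: R_B‖R_L = (470 × 2660) / (470 + 2660) = 399.4 Ω.
V_out = 15.7 × 399.4 / (100 + 399.4) = 15.7 × 399.4/499.4 = 12.6 V.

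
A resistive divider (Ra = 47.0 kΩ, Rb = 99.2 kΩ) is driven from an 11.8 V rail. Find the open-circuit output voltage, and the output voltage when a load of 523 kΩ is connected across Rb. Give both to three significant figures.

Open-circuit: V = 11.8 × 99.2/(47.0 + 99.2) = 8.01 V.
With the load, Rb becomes Rb‖R_L = 83.38 kΩ, so V = 11.8 × 83.38/130.4 = 7.55 V.

Unloaded: 8.01 V; loaded: 7.55 V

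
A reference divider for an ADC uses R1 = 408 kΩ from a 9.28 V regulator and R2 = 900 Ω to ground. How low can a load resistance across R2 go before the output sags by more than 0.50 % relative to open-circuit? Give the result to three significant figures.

R_L(min) ≈ 179 kΩ

Output resistance R_th = R1‖R2 = (408000 × 900)/408900 = 898.0 Ω.
The fractional drop is R_th/(R_th + R_L); requiring this ≤ 0.00500 gives R_L ≥ R_th(1/0.00500 − 1) = 898.0 × 199.0 = 179 kΩ.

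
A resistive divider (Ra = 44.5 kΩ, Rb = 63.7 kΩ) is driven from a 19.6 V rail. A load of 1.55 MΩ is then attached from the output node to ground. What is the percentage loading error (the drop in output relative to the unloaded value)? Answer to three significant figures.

The divider's output (Thévenin) resistance is Ra‖Rb = 26.20 kΩ.
Fractional drop under load = R_th/(R_th + R_L) = 26.20 / (26.20 + 1550) = 0.01662.
So the output falls by 1.66 %.

1.66 %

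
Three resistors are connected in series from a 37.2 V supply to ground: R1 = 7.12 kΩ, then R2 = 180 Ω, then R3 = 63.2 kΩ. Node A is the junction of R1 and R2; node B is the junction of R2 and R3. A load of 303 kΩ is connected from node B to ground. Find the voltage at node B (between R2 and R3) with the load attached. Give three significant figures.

At node B, R3 is in parallel with the load: R3‖R_L = 52290 Ω.
Below node A the resistance is R2 + (R3‖R_L) = 52470 Ω, so V_A = 37.2 × 52470/59590 = 32.76 V.
Then V_B = V_A × (R3‖R_L)/(R2 + R3‖R_L) = 32.76 × 52290/52470 = 32.6 V.

V ≈ 32.6 V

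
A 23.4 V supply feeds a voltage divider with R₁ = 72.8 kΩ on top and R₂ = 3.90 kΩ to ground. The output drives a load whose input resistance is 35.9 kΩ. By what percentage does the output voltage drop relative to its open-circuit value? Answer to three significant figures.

9.35 %

The divider's output (Thévenin) resistance is R₁‖R₂ = 3.702 kΩ.
Fractional drop under load = R_th/(R_th + R_L) = 3.702 / (3.702 + 35.9) = 0.09347.
So the output falls by 9.35 %.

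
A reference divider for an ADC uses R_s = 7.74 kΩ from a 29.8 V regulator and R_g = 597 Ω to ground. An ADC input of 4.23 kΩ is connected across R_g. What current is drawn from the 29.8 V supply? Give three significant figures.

R_g‖R_L = 523.2 Ω, so the source sees R_s + R_g‖R_L = 8263 Ω.
I = 29.8 V / 8263 Ω = 3.61 mA.

I ≈ 3.61 mA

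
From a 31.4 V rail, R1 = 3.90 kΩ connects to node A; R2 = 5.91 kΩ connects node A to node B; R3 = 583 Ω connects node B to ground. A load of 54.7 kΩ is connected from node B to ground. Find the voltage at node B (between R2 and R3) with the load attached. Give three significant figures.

At node B, R3 is in parallel with the load: R3‖R_L = 576.9 Ω.
Below node A the resistance is R2 + (R3‖R_L) = 6487 Ω, so V_A = 31.4 × 6487/10390 = 19.61 V.
Then V_B = V_A × (R3‖R_L)/(R2 + R3‖R_L) = 19.61 × 576.9/6487 = 1.74 V.

V ≈ 1.74 V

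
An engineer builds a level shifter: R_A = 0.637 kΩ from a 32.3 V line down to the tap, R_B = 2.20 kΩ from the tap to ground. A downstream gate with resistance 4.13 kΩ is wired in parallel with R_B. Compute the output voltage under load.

The load sits in parallel with R_B: R_B‖R_L = (2200 × 4130) / (2200 + 4130) = 1435 Ω.
V_out = 32.3 × 1435 / (637 + 1435) = 32.3 × 1435/2072 = 22.4 V.

V_out ≈ 22.4 V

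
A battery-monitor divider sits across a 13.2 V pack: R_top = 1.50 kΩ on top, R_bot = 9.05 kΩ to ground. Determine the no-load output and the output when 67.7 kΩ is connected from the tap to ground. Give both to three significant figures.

Open-circuit: V = 13.2 × 9.05/(1.50 + 9.05) = 11.3 V.
With the load, R_bot becomes R_bot‖R_L = 7.983 kΩ, so V = 13.2 × 7.983/9.483 = 11.1 V.

Unloaded: 11.3 V; loaded: 11.1 V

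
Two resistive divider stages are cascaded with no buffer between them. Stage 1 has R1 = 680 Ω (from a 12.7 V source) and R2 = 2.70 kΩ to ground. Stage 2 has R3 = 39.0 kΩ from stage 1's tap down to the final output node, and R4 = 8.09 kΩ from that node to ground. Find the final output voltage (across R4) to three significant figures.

Stage 2 presents R3+R4 = 47090 Ω as a load on stage 1's tap.
Stage 1's lower leg becomes R2‖(R3+R4) = 2554 Ω, so V_mid = 12.7 × 2554/3234 = 10.03 V.
Stage 2 is itself unloaded: V_out = V_mid × R4/(R3+R4) = 10.03 × 8090/47090 = 1.72 V.

V_out ≈ 1.72 V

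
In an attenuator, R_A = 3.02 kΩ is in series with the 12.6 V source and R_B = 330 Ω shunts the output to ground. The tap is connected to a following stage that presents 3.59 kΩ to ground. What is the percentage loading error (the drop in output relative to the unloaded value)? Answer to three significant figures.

7.65 %

The divider's output (Thévenin) resistance is R_A‖R_B = 297.5 Ω.
Fractional drop under load = R_th/(R_th + R_L) = 297.5 / (297.5 + 3590) = 0.07653.
So the output falls by 7.65 %.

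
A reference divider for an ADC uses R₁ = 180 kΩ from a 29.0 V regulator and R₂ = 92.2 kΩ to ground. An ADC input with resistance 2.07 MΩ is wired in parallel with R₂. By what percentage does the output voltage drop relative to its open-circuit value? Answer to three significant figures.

The divider's output (Thévenin) resistance is R₁‖R₂ = 60.97 kΩ.
Fractional drop under load = R_th/(R_th + R_L) = 60.97 / (60.97 + 2070) = 0.02861.
So the output falls by 2.86 %.

2.86 %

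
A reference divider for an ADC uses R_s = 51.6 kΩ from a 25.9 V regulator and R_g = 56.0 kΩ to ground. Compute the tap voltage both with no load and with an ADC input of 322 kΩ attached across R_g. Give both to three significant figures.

Open-circuit: V = 25.9 × 56.0/(51.6 + 56.0) = 13.5 V.
With the load, R_g becomes R_g‖R_L = 47.70 kΩ, so V = 25.9 × 47.70/99.30 = 12.4 V.

Unloaded: 13.5 V; loaded: 12.4 V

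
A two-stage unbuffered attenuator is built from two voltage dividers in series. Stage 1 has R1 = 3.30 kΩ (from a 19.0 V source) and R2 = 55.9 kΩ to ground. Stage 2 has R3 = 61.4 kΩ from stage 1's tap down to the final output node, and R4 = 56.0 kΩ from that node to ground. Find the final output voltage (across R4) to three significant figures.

Stage 2 presents R3+R4 = 117.4 kΩ as a load on stage 1's tap.
Stage 1's lower leg becomes R2‖(R3+R4) = 37.87 kΩ, so V_mid = 19.0 × 37.87/41.17 = 17.48 V.
Stage 2 is itself unloaded: V_out = V_mid × R4/(R3+R4) = 17.48 × 56.0/117.4 = 8.34 V.

V_out ≈ 8.34 V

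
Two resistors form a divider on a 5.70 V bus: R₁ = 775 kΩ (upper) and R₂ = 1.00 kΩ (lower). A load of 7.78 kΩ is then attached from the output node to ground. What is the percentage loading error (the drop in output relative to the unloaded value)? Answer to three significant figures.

The divider's output (Thévenin) resistance is R₁‖R₂ = 0.9987 kΩ.
Fractional drop under load = R_th/(R_th + R_L) = 0.9987 / (0.9987 + 7.78) = 0.1138.
So the output falls by 11.4 %.

11.4 %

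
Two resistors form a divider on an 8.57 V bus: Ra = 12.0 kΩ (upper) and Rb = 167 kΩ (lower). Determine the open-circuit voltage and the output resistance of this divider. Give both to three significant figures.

V_th = 8.00 V, R_th = 11.2 kΩ

V_th is the open-circuit tap voltage: 8.57 × 167/(12.0 + 167) = 8.00 V.
With the supply zeroed, Ra and Rb appear in parallel from the tap: R_th = Ra‖Rb = (12.0 × 167)/179.0 = 11.2 kΩ.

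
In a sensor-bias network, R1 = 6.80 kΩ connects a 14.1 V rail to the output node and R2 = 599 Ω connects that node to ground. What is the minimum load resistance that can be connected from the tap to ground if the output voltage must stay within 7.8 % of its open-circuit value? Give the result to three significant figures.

Output resistance R_th = R1‖R2 = (6800 × 599)/7399 = 550.5 Ω.
The fractional drop is R_th/(R_th + R_L); requiring this ≤ 0.0780 gives R_L ≥ R_th(1/0.0780 − 1) = 550.5 × 11.82 = 6.51 kΩ.

R_L(min) ≈ 6.51 kΩ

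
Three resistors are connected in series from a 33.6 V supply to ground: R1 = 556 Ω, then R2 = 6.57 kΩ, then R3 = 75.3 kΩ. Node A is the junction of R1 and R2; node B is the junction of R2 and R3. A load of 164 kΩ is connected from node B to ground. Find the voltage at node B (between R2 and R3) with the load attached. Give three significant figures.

At node B, R3 is in parallel with the load: R3‖R_L = 51610 Ω.
Below node A the resistance is R2 + (R3‖R_L) = 58180 Ω, so V_A = 33.6 × 58180/58730 = 33.28 V.
Then V_B = V_A × (R3‖R_L)/(R2 + R3‖R_L) = 33.28 × 51610/58180 = 29.5 V.

V ≈ 29.5 V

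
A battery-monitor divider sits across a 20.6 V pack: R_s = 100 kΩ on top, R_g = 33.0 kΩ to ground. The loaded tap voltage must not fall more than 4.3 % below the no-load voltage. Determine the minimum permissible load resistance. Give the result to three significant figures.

Output resistance R_th = R_s‖R_g = (100 × 33.0)/133.0 = 24.81 kΩ.
The fractional drop is R_th/(R_th + R_L); requiring this ≤ 0.0430 gives R_L ≥ R_th(1/0.0430 − 1) = 24.81 × 22.26 = 552 kΩ.

R_L(min) ≈ 552 kΩ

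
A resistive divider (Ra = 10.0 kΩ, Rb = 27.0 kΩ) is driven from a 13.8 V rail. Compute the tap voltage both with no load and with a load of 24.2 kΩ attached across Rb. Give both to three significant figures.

Unloaded: 10.1 V; loaded: 7.74 V

Open-circuit: V = 13.8 × 27.0/(10.0 + 27.0) = 10.1 V.
With the load, Rb becomes Rb‖R_L = 12.76 kΩ, so V = 13.8 × 12.76/22.76 = 7.74 V.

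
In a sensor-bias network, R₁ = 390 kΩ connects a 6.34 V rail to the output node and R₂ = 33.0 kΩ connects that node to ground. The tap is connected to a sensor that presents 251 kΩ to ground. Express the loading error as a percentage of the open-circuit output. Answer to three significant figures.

The divider's output (Thévenin) resistance is R₁‖R₂ = 30.43 kΩ.
Fractional drop under load = R_th/(R_th + R_L) = 30.43 / (30.43 + 251) = 0.1081.
So the output falls by 10.8 %.

10.8 %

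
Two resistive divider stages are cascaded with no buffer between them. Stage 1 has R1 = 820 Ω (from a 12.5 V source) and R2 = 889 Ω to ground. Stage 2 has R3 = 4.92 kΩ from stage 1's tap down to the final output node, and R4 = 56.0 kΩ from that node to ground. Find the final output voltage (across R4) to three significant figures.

V_out ≈ 5.94 V

Stage 2 presents R3+R4 = 60920 Ω as a load on stage 1's tap.
Stage 1's lower leg becomes R2‖(R3+R4) = 876.2 Ω, so V_mid = 12.5 × 876.2/1696 = 6.457 V.
Stage 2 is itself unloaded: V_out = V_mid × R4/(R3+R4) = 6.457 × 56000/60920 = 5.94 V.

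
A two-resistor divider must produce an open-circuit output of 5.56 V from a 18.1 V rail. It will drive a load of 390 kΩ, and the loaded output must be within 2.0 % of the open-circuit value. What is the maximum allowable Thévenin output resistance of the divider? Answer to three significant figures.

Loading drop = R_th/(R_th + R_L) ≤ 0.0200, so R_th ≤ R_L · ε/(1−ε) = 390 kΩ × 0.0200/0.9800 = 7.96 kΩ.
(Any R1, R2 with R2/(R1+R2) = 0.307 and R1‖R2 ≤ 7.96 kΩ will meet the spec.)

R_th ≤ 7.96 kΩ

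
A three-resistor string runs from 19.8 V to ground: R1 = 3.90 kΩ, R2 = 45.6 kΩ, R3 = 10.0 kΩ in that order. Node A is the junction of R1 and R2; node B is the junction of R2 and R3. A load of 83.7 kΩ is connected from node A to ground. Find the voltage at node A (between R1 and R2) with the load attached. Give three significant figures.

Below node A the series string R2+R3 = 55.60 kΩ sits in parallel with the 83.7 kΩ load: 33.41 kΩ.
V_A = 19.8 × 33.41/(3.90 + 33.41) = 17.7 V.

V ≈ 17.7 V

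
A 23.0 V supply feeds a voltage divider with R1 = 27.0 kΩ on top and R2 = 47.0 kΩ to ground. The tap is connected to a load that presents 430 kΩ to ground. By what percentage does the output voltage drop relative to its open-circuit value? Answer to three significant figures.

3.84 %

The divider's output (Thévenin) resistance is R1‖R2 = 17.15 kΩ.
Fractional drop under load = R_th/(R_th + R_L) = 17.15 / (17.15 + 430) = 0.03835.
So the output falls by 3.84 %.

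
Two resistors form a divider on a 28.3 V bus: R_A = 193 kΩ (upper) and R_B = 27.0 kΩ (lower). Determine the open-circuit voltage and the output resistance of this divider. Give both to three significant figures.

V_th = 3.47 V, R_th = 23.7 kΩ

V_th is the open-circuit tap voltage: 28.3 × 27.0/(193 + 27.0) = 3.47 V.
With the supply zeroed, R_A and R_B appear in parallel from the tap: R_th = R_A‖R_B = (193 × 27.0)/220.0 = 23.7 kΩ.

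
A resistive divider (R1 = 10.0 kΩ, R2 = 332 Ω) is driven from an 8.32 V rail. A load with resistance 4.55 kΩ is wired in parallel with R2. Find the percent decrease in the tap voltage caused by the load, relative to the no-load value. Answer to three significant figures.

6.60 %

The divider's output (Thévenin) resistance is R1‖R2 = 321.3 Ω.
Fractional drop under load = R_th/(R_th + R_L) = 321.3 / (321.3 + 4550) = 0.06596.
So the output falls by 6.60 %.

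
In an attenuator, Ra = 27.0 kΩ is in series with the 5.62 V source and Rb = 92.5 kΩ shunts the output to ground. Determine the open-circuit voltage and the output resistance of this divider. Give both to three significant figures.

V_th is the open-circuit tap voltage: 5.62 × 92.5/(27.0 + 92.5) = 4.35 V.
With the supply zeroed, Ra and Rb appear in parallel from the tap: R_th = Ra‖Rb = (27.0 × 92.5)/119.5 = 20.9 kΩ.

V_th = 4.35 V, R_th = 20.9 kΩ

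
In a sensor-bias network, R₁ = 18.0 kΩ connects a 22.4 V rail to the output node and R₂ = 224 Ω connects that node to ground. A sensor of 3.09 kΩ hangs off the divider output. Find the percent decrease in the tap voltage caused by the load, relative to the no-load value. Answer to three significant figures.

The divider's output (Thévenin) resistance is R₁‖R₂ = 221.2 Ω.
Fractional drop under load = R_th/(R_th + R_L) = 221.2 / (221.2 + 3090) = 0.06682.
So the output falls by 6.68 %.

6.68 %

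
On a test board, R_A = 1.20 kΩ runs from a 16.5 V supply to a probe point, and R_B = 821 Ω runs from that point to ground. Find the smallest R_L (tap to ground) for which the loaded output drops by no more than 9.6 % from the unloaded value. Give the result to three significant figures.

R_L(min) ≈ 4.59 kΩ

Output resistance R_th = R_A‖R_B = (1200 × 821)/2021 = 487.5 Ω.
The fractional drop is R_th/(R_th + R_L); requiring this ≤ 0.0960 gives R_L ≥ R_th(1/0.0960 − 1) = 487.5 × 9.417 = 4.59 kΩ.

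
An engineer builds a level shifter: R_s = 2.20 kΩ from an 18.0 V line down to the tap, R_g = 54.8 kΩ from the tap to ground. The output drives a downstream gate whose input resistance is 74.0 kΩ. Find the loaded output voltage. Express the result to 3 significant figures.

V_out ≈ 16.8 V

The load sits in parallel with R_g: R_g‖R_L = (54.8 × 74.0) / (54.8 + 74.0) = 31.48 kΩ.
V_out = 18.0 × 31.48 / (2.20 + 31.48) = 18.0 × 31.48/33.68 = 16.8 V.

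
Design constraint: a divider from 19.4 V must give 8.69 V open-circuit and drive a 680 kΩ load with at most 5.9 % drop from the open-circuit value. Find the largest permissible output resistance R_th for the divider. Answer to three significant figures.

R_th ≤ 42.6 kΩ

Loading drop = R_th/(R_th + R_L) ≤ 0.0590, so R_th ≤ R_L · ε/(1−ε) = 680 kΩ × 0.0590/0.9410 = 42.6 kΩ.
(Any R1, R2 with R2/(R1+R2) = 0.448 and R1‖R2 ≤ 42.6 kΩ will meet the spec.)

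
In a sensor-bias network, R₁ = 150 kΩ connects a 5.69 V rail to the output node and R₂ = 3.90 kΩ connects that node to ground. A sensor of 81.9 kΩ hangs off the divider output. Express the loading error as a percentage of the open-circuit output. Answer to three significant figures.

The divider's output (Thévenin) resistance is R₁‖R₂ = 3.801 kΩ.
Fractional drop under load = R_th/(R_th + R_L) = 3.801 / (3.801 + 81.9) = 0.04435.
So the output falls by 4.44 %.

4.44 %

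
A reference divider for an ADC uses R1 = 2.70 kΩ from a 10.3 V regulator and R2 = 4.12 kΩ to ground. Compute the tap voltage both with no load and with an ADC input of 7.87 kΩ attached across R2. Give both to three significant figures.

Unloaded: 6.22 V; loaded: 5.15 V

Open-circuit: V = 10.3 × 4.12/(2.70 + 4.12) = 6.22 V.
With the load, R2 becomes R2‖R_L = 2.704 kΩ, so V = 10.3 × 2.704/5.404 = 5.15 V.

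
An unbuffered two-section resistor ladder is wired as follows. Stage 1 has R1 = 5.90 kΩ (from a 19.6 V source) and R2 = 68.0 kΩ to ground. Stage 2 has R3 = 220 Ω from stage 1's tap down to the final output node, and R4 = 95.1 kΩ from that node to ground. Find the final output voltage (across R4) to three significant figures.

Stage 2 presents R3+R4 = 95320 Ω as a load on stage 1's tap.
Stage 1's lower leg becomes R2‖(R3+R4) = 39690 Ω, so V_mid = 19.6 × 39690/45590 = 17.06 V.
Stage 2 is itself unloaded: V_out = V_mid × R4/(R3+R4) = 17.06 × 95100/95320 = 17.0 V.

V_out ≈ 17.0 V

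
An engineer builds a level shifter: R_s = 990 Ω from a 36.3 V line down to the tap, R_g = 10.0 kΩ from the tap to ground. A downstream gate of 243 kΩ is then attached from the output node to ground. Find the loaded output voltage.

V_out ≈ 32.9 V

The load sits in parallel with R_g: R_g‖R_L = (10000 × 243000) / (10000 + 243000) = 9605 Ω.
V_out = 36.3 × 9605 / (990 + 9605) = 36.3 × 9605/10590 = 32.9 V.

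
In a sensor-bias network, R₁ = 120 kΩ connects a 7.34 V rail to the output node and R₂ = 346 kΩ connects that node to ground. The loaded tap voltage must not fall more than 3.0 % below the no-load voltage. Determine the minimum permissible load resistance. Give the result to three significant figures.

R_L(min) ≈ 2.88 MΩ

Output resistance R_th = R₁‖R₂ = (120 × 346)/466.0 = 89.10 kΩ.
The fractional drop is R_th/(R_th + R_L); requiring this ≤ 0.0300 gives R_L ≥ R_th(1/0.0300 − 1) = 89.10 × 32.33 = 2.88 MΩ.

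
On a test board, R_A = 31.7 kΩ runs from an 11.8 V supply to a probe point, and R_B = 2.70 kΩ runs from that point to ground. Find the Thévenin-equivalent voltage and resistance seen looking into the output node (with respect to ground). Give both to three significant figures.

V_th = 0.926 V, R_th = 2.49 kΩ

V_th is the open-circuit tap voltage: 11.8 × 2.70/(31.7 + 2.70) = 0.926 V.
With the supply zeroed, R_A and R_B appear in parallel from the tap: R_th = R_A‖R_B = (31.7 × 2.70)/34.40 = 2.49 kΩ.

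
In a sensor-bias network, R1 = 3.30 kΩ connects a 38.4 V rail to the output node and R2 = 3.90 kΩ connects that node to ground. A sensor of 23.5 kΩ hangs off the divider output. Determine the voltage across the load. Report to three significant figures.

The load sits in parallel with R2: R2‖R_L = (3.90 × 23.5) / (3.90 + 23.5) = 3.345 kΩ.
V_out = 38.4 × 3.345 / (3.30 + 3.345) = 38.4 × 3.345/6.645 = 19.3 V.
(Unloaded it would have been 20.8 V.)

V_out ≈ 19.3 V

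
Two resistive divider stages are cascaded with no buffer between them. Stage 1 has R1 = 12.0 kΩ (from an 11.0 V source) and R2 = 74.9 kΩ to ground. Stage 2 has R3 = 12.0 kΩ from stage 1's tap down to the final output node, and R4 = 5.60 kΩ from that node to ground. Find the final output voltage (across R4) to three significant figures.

Stage 2 presents R3+R4 = 17.60 kΩ as a load on stage 1's tap.
Stage 1's lower leg becomes R2‖(R3+R4) = 14.25 kΩ, so V_mid = 11.0 × 14.25/26.25 = 5.972 V.
Stage 2 is itself unloaded: V_out = V_mid × R4/(R3+R4) = 5.972 × 5.60/17.60 = 1.90 V.

V_out ≈ 1.90 V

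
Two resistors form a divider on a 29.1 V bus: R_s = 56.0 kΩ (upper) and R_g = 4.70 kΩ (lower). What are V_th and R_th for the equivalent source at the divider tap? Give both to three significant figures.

V_th = 2.25 V, R_th = 4.34 kΩ

V_th is the open-circuit tap voltage: 29.1 × 4.70/(56.0 + 4.70) = 2.25 V.
With the supply zeroed, R_s and R_g appear in parallel from the tap: R_th = R_s‖R_g = (56.0 × 4.70)/60.70 = 4.34 kΩ.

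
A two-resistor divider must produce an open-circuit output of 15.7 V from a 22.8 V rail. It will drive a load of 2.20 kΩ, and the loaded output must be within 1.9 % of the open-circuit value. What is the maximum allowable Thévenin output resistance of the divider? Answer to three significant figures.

R_th ≤ 42.6 Ω

Loading drop = R_th/(R_th + R_L) ≤ 0.0190, so R_th ≤ R_L · ε/(1−ε) = 2.20 kΩ × 0.0190/0.9810 = 42.6 Ω.
(Any R1, R2 with R2/(R1+R2) = 0.689 and R1‖R2 ≤ 42.6 Ω will meet the spec.)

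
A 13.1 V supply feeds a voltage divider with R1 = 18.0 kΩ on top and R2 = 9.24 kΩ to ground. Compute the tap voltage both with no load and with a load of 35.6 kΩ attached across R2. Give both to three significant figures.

Open-circuit: V = 13.1 × 9.24/(18.0 + 9.24) = 4.44 V.
With the load, R2 becomes R2‖R_L = 7.336 kΩ, so V = 13.1 × 7.336/25.34 = 3.79 V.

Unloaded: 4.44 V; loaded: 3.79 V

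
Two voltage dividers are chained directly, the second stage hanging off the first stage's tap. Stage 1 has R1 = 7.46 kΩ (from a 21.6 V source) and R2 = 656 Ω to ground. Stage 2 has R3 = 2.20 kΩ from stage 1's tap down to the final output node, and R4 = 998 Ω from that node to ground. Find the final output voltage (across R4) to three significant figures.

Stage 2 presents R3+R4 = 3198 Ω as a load on stage 1's tap.
Stage 1's lower leg becomes R2‖(R3+R4) = 544.3 Ω, so V_mid = 21.6 × 544.3/8004 = 1.469 V.
Stage 2 is itself unloaded: V_out = V_mid × R4/(R3+R4) = 1.469 × 998/3198 = 0.458 V.

V_out ≈ 0.458 V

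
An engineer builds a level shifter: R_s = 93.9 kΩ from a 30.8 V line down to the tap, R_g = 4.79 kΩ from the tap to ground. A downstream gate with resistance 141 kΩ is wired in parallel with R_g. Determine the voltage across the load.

The load sits in parallel with R_g: R_g‖R_L = (4.79 × 141) / (4.79 + 141) = 4.633 kΩ.
V_out = 30.8 × 4.633 / (93.9 + 4.633) = 30.8 × 4.633/98.53 = 1.45 V.

V_out ≈ 1.45 V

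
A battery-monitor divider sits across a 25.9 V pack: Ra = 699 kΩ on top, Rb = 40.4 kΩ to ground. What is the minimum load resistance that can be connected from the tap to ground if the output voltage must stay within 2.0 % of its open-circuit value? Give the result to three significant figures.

Output resistance R_th = Ra‖Rb = (699 × 40.4)/739.4 = 38.19 kΩ.
The fractional drop is R_th/(R_th + R_L); requiring this ≤ 0.0200 gives R_L ≥ R_th(1/0.0200 − 1) = 38.19 × 49.00 = 1.87 MΩ.

R_L(min) ≈ 1.87 MΩ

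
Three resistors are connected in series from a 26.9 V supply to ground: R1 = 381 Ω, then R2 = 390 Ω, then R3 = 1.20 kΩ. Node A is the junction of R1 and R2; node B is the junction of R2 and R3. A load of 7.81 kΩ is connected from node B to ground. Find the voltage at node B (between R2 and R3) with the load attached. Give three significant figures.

At node B, R3 is in parallel with the load: R3‖R_L = 1040 Ω.
Below node A the resistance is R2 + (R3‖R_L) = 1430 Ω, so V_A = 26.9 × 1430/1811 = 21.24 V.
Then V_B = V_A × (R3‖R_L)/(R2 + R3‖R_L) = 21.24 × 1040/1430 = 15.4 V.

V ≈ 15.4 V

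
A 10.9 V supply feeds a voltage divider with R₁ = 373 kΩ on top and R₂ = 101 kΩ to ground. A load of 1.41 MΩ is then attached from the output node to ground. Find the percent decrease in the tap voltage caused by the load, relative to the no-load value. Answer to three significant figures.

The divider's output (Thévenin) resistance is R₁‖R₂ = 79.48 kΩ.
Fractional drop under load = R_th/(R_th + R_L) = 79.48 / (79.48 + 1410) = 0.05336.
So the output falls by 5.34 %.

5.34 %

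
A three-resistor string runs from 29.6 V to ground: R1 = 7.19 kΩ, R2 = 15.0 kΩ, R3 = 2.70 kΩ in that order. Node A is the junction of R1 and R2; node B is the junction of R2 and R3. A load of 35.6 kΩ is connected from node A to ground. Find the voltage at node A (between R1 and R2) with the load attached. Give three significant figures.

Below node A the series string R2+R3 = 17.70 kΩ sits in parallel with the 35.6 kΩ load: 11.82 kΩ.
V_A = 29.6 × 11.82/(7.19 + 11.82) = 18.4 V.

V ≈ 18.4 V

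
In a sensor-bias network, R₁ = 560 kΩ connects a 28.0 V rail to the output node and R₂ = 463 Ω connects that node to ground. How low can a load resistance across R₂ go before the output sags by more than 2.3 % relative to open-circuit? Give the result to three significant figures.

R_L(min) ≈ 19.7 kΩ

Output resistance R_th = R₁‖R₂ = (560000 × 463)/560500 = 462.6 Ω.
The fractional drop is R_th/(R_th + R_L); requiring this ≤ 0.0230 gives R_L ≥ R_th(1/0.0230 − 1) = 462.6 × 42.48 = 19.7 kΩ.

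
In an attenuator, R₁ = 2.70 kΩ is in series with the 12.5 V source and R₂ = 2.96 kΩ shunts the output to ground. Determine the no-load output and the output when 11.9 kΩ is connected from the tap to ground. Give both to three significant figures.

Unloaded: 6.54 V; loaded: 5.84 V

Open-circuit: V = 12.5 × 2.96/(2.70 + 2.96) = 6.54 V.
With the load, R₂ becomes R₂‖R_L = 2.370 kΩ, so V = 12.5 × 2.370/5.070 = 5.84 V.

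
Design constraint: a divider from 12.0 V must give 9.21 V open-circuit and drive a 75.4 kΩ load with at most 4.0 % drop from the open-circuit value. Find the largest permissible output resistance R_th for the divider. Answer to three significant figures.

R_th ≤ 3.14 kΩ

Loading drop = R_th/(R_th + R_L) ≤ 0.0400, so R_th ≤ R_L · ε/(1−ε) = 75.4 kΩ × 0.0400/0.9600 = 3.14 kΩ.
(Any R1, R2 with R2/(R1+R2) = 0.768 and R1‖R2 ≤ 3.14 kΩ will meet the spec.)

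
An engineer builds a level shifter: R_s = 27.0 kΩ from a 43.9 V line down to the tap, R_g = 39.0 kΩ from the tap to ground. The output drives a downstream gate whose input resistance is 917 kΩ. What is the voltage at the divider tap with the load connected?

The load sits in parallel with R_g: R_g‖R_L = (39.0 × 917) / (39.0 + 917) = 37.41 kΩ.
V_out = 43.9 × 37.41 / (27.0 + 37.41) = 43.9 × 37.41/64.41 = 25.5 V.

V_out ≈ 25.5 V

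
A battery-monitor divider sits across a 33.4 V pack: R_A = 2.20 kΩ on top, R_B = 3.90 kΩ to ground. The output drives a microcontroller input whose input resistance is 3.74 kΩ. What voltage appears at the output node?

V_out ≈ 15.5 V

The load sits in parallel with R_B: R_B‖R_L = (3.90 × 3.74) / (3.90 + 3.74) = 1.909 kΩ.
V_out = 33.4 × 1.909 / (2.20 + 1.909) = 33.4 × 1.909/4.109 = 15.5 V.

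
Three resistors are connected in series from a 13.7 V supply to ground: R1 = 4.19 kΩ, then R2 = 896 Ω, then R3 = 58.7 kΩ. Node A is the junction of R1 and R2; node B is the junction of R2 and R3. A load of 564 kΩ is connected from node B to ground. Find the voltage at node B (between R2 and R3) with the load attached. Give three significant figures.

At node B, R3 is in parallel with the load: R3‖R_L = 53170 Ω.
Below node A the resistance is R2 + (R3‖R_L) = 54060 Ω, so V_A = 13.7 × 54060/58250 = 12.71 V.
Then V_B = V_A × (R3‖R_L)/(R2 + R3‖R_L) = 12.71 × 53170/54060 = 12.5 V.

V ≈ 12.5 V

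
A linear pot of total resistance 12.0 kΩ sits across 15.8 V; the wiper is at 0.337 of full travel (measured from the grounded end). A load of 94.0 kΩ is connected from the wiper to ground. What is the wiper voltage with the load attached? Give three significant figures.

The wiper splits the pot into (1−α)R = 7.956 kΩ above and αR = 4.044 kΩ below.
Lower section ‖ load = 3.877 kΩ.
V_wiper = 15.8 × 3.877/(7.956 + 3.877) = 5.18 V.

V ≈ 5.18 V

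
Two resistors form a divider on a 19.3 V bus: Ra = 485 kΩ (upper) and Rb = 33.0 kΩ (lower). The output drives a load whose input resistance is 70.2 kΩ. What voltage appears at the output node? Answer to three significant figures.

The load sits in parallel with Rb: Rb‖R_L = (33.0 × 70.2) / (33.0 + 70.2) = 22.45 kΩ.
V_out = 19.3 × 22.45 / (485 + 22.45) = 19.3 × 22.45/507.4 = 0.854 V.

V_out ≈ 0.854 V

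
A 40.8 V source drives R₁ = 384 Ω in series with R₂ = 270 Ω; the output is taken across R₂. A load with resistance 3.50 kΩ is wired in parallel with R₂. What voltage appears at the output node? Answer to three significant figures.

V_out ≈ 16.1 V

The load sits in parallel with R₂: R₂‖R_L = (270 × 3500) / (270 + 3500) = 250.7 Ω.
V_out = 40.8 × 250.7 / (384 + 250.7) = 40.8 × 250.7/634.7 = 16.1 V.
(Unloaded it would have been 16.8 V.)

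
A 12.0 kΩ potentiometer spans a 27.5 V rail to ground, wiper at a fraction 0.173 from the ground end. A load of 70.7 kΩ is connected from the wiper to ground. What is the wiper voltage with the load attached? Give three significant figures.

V ≈ 4.64 V

The wiper splits the pot into (1−α)R = 9.924 kΩ above and αR = 2.076 kΩ below.
Lower section ‖ load = 2.017 kΩ.
V_wiper = 27.5 × 2.017/(9.924 + 2.017) = 4.64 V.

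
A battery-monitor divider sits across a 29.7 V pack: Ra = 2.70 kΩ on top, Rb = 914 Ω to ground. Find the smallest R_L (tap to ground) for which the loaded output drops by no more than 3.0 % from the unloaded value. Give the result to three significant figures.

R_L(min) ≈ 22.1 kΩ

Output resistance R_th = Ra‖Rb = (2700 × 914)/3614 = 682.8 Ω.
The fractional drop is R_th/(R_th + R_L); requiring this ≤ 0.0300 gives R_L ≥ R_th(1/0.0300 − 1) = 682.8 × 32.33 = 22.1 kΩ.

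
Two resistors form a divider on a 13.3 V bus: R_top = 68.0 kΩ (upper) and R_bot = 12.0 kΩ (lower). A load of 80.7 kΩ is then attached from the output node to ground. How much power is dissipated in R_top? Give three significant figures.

Total resistance from the source is R_top + (R_bot‖R_L) = 78.45 kΩ, so I = 13.3/78.45 kΩ = 0.1695 mA.
P = I²·R_top = (0.1695 mA)² × 68.0 kΩ = 1.95 mW.

P ≈ 1.95 mW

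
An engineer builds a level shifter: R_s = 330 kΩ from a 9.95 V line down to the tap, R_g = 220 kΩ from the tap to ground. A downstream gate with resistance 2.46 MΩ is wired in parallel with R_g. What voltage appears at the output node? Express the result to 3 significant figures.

V_out ≈ 3.78 V

The load sits in parallel with R_g: R_g‖R_L = (220 × 2460) / (220 + 2460) = 201.9 kΩ.
V_out = 9.95 × 201.9 / (330 + 201.9) = 9.95 × 201.9/531.9 = 3.78 V.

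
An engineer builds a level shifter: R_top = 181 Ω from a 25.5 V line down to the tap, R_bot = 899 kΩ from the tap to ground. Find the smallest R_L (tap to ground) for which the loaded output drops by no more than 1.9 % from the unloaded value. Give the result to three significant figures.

Output resistance R_th = R_top‖R_bot = (181 × 899000)/899200 = 181.0 Ω.
The fractional drop is R_th/(R_th + R_L); requiring this ≤ 0.0190 gives R_L ≥ R_th(1/0.0190 − 1) = 181.0 × 51.63 = 9.34 kΩ.

R_L(min) ≈ 9.34 kΩ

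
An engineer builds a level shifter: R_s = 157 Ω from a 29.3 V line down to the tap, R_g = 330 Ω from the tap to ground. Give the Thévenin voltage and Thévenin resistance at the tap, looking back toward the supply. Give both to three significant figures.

V_th = 19.9 V, R_th = 106 Ω

V_th is the open-circuit tap voltage: 29.3 × 330/(157 + 330) = 19.9 V.
With the supply zeroed, R_s and R_g appear in parallel from the tap: R_th = R_s‖R_g = (157 × 330)/487.0 = 106 Ω.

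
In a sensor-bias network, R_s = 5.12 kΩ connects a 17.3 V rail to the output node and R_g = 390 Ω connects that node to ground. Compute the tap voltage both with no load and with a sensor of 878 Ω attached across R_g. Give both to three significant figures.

Open-circuit: V = 17.3 × 390/(5120 + 390) = 1.22 V.
With the load, R_g becomes R_g‖R_L = 270.0 Ω, so V = 17.3 × 270.0/5390 = 0.867 V.

Unloaded: 1.22 V; loaded: 0.867 V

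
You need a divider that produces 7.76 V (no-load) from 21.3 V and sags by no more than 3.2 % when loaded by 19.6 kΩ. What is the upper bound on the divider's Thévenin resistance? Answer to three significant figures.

R_th ≤ 648 Ω

Loading drop = R_th/(R_th + R_L) ≤ 0.0320, so R_th ≤ R_L · ε/(1−ε) = 19.6 kΩ × 0.0320/0.9680 = 648 Ω.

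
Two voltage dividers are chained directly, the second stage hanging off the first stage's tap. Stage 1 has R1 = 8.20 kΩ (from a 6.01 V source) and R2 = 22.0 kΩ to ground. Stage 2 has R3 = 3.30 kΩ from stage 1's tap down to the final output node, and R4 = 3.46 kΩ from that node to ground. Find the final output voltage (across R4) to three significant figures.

Stage 2 presents R3+R4 = 6.760 kΩ as a load on stage 1's tap.
Stage 1's lower leg becomes R2‖(R3+R4) = 5.171 kΩ, so V_mid = 6.01 × 5.171/13.37 = 2.324 V.
Stage 2 is itself unloaded: V_out = V_mid × R4/(R3+R4) = 2.324 × 3.46/6.760 = 1.19 V.

V_out ≈ 1.19 V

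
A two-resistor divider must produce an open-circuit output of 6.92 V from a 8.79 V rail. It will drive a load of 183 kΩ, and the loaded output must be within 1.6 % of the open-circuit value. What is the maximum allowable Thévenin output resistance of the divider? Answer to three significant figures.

Loading drop = R_th/(R_th + R_L) ≤ 0.0160, so R_th ≤ R_L · ε/(1−ε) = 183 kΩ × 0.0160/0.9840 = 2.98 kΩ.

R_th ≤ 2.98 kΩ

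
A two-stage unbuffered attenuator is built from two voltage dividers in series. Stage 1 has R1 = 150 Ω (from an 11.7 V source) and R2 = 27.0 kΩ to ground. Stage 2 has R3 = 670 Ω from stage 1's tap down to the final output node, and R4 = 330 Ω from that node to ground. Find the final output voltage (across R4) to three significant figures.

V_out ≈ 3.34 V

Stage 2 presents R3+R4 = 1000 Ω as a load on stage 1's tap.
Stage 1's lower leg becomes R2‖(R3+R4) = 964.3 Ω, so V_mid = 11.7 × 964.3/1114 = 10.12 V.
Stage 2 is itself unloaded: V_out = V_mid × R4/(R3+R4) = 10.12 × 330/1000 = 3.34 V.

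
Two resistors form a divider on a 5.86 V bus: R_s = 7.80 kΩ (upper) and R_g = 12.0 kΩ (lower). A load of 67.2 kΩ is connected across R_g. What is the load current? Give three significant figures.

R_g‖R_L = 10.18 kΩ; V_out = 5.86 × 10.18/17.98 = 3.318 V.
I_L = V_out / R_L = 3.318 / 67.2 kΩ = 0.0494 mA.

I_L ≈ 0.0494 mA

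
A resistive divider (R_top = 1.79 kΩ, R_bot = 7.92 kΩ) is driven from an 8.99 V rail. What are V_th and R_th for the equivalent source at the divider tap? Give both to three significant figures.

V_th is the open-circuit tap voltage: 8.99 × 7.92/(1.79 + 7.92) = 7.33 V.
With the supply zeroed, R_top and R_bot appear in parallel from the tap: R_th = R_top‖R_bot = (1.79 × 7.92)/9.710 = 1.46 kΩ.

V_th = 7.33 V, R_th = 1.46 kΩ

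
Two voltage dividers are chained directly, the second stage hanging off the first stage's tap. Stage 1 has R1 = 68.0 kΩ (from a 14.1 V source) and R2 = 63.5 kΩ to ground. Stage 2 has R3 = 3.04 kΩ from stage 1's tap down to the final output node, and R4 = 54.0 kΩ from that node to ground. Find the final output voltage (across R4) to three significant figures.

V_out ≈ 4.09 V

Stage 2 presents R3+R4 = 57.04 kΩ as a load on stage 1's tap.
Stage 1's lower leg becomes R2‖(R3+R4) = 30.05 kΩ, so V_mid = 14.1 × 30.05/98.05 = 4.321 V.
Stage 2 is itself unloaded: V_out = V_mid × R4/(R3+R4) = 4.321 × 54.0/57.04 = 4.09 V.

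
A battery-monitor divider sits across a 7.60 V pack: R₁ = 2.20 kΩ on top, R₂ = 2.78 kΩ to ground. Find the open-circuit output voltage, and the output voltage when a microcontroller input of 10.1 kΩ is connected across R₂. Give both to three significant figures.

Unloaded: 4.24 V; loaded: 3.78 V

Open-circuit: V = 7.60 × 2.78/(2.20 + 2.78) = 4.24 V.
With the load, R₂ becomes R₂‖R_L = 2.180 kΩ, so V = 7.60 × 2.180/4.380 = 3.78 V.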